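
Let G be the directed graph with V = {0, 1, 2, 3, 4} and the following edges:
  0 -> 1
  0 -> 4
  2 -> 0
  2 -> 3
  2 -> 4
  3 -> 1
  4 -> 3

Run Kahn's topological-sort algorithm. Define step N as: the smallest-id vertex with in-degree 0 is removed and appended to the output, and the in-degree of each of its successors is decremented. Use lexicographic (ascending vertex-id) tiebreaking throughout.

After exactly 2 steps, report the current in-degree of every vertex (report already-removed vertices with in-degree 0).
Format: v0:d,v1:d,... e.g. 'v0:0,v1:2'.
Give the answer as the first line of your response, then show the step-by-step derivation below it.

v0:0,v1:1,v2:0,v3:1,v4:0

step 1: output 2; order=[2]; indeg=(0,2,0,1,1)
step 2: output 0; order=[2,0]; indeg=(0,1,0,1,0)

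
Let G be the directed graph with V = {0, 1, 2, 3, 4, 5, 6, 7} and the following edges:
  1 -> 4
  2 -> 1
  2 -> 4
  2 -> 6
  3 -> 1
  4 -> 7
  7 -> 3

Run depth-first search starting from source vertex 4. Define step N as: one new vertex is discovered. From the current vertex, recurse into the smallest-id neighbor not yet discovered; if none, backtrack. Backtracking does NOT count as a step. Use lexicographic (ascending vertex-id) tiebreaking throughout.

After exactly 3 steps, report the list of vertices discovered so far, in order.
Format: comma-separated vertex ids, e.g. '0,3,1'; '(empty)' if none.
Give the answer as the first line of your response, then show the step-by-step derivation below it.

4,7,3

step 1: discover 4; path=4; order=4
step 2: discover 7; path=4>7; order=4,7
step 3: discover 3; path=4>7>3; order=4,7,3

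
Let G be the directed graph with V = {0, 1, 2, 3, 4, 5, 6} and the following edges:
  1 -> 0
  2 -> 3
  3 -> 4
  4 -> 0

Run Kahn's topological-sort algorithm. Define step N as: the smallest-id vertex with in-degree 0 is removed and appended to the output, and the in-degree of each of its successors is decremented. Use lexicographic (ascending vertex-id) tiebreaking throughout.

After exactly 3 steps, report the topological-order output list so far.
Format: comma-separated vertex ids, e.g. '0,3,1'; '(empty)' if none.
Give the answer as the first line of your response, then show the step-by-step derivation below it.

1,2,3

step 1: output 1; order=[1]; indeg=(1,0,0,1,1,0,0)
step 2: output 2; order=[1,2]; indeg=(1,0,0,0,1,0,0)
step 3: output 3; order=[1,2,3]; indeg=(1,0,0,0,0,0,0)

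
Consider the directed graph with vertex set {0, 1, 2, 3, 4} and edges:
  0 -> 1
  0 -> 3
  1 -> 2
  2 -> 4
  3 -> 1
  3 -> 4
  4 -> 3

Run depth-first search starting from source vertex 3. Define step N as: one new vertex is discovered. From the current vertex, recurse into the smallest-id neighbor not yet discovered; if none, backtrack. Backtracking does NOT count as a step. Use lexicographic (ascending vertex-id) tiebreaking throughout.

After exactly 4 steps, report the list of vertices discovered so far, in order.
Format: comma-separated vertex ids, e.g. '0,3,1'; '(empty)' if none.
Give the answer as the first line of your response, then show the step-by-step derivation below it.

3,1,2,4

step 1: discover 3; path=3; order=3
step 2: discover 1; path=3>1; order=3,1
step 3: discover 2; path=3>1>2; order=3,1,2
step 4: discover 4; path=3>1>2>4; order=3,1,2,4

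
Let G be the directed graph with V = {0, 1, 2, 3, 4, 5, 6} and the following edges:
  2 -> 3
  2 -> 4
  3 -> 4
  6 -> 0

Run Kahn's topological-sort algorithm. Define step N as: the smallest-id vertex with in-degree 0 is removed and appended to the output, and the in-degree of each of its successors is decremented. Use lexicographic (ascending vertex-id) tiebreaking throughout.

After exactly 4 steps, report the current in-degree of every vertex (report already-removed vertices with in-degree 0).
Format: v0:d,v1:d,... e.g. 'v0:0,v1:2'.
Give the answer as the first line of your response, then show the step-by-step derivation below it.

v0:1,v1:0,v2:0,v3:0,v4:0,v5:0,v6:0

step 1: output 1; order=[1]; indeg=(1,0,0,1,2,0,0)
step 2: output 2; order=[1,2]; indeg=(1,0,0,0,1,0,0)
step 3: output 3; order=[1,2,3]; indeg=(1,0,0,0,0,0,0)
step 4: output 4; order=[1,2,3,4]; indeg=(1,0,0,0,0,0,0)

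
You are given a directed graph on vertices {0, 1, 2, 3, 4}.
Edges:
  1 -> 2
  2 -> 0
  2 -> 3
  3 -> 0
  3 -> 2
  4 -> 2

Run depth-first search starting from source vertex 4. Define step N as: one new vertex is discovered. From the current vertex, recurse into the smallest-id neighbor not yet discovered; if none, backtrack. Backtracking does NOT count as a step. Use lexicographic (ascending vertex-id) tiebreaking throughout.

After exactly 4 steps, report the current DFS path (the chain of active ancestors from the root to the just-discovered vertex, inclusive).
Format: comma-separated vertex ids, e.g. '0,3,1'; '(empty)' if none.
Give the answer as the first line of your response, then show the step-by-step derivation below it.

4,2,3

step 1: discover 4; path=4; order=4
step 2: discover 2; path=4>2; order=4,2
step 3: discover 0; path=4>2>0; order=4,2,0
step 4: discover 3; path=4>2>3; order=4,2,0,3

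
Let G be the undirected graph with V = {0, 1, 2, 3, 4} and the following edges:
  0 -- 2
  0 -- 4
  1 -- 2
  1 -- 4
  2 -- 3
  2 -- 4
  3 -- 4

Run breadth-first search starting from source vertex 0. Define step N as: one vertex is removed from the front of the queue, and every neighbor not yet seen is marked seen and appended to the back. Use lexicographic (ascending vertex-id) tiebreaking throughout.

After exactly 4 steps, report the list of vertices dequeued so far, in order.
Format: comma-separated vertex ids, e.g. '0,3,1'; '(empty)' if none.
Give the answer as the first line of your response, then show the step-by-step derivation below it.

0,2,4,1

step 1: dequeue 0; queue=[2,4]; order=0
step 2: dequeue 2; queue=[4,1,3]; order=0,2
step 3: dequeue 4; queue=[1,3]; order=0,2,4
step 4: dequeue 1; queue=[3]; order=0,2,4,1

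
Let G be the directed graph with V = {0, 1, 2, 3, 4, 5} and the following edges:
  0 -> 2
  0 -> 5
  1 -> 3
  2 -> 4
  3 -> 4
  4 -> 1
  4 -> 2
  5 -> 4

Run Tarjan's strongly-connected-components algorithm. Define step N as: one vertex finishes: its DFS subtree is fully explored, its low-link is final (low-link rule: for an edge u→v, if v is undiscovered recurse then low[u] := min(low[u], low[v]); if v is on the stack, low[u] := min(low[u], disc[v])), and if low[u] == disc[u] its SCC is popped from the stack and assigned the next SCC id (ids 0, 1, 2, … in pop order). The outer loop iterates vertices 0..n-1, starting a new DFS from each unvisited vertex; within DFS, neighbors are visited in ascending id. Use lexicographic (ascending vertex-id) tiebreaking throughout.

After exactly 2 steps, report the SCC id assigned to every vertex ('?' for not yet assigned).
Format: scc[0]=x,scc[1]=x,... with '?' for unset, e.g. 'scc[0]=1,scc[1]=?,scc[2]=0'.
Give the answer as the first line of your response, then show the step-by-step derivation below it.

scc[0]=?,scc[1]=?,scc[2]=?,scc[3]=?,scc[4]=?,scc[5]=?

step 1: low=(low[0]=0,low[1]=3,low[2]=1,low[3]=2,low[4]=2,low[5]=?); scc=(scc[0]=?,scc[1]=?,scc[2]=?,scc[3]=?,scc[4]=?,scc[5]=?)
step 2: low=(low[0]=0,low[1]=2,low[2]=1,low[3]=2,low[4]=2,low[5]=?); scc=(scc[0]=?,scc[1]=?,scc[2]=?,scc[3]=?,scc[4]=?,scc[5]=?)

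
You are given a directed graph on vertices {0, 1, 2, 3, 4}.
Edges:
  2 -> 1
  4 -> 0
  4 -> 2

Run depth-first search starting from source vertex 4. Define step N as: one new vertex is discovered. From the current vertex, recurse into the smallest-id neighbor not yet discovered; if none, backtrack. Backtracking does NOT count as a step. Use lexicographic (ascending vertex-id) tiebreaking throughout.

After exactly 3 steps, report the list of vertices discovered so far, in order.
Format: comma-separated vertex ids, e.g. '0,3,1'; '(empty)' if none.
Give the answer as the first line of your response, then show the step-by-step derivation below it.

4,0,2

step 1: discover 4; path=4; order=4
step 2: discover 0; path=4>0; order=4,0
step 3: discover 2; path=4>2; order=4,0,2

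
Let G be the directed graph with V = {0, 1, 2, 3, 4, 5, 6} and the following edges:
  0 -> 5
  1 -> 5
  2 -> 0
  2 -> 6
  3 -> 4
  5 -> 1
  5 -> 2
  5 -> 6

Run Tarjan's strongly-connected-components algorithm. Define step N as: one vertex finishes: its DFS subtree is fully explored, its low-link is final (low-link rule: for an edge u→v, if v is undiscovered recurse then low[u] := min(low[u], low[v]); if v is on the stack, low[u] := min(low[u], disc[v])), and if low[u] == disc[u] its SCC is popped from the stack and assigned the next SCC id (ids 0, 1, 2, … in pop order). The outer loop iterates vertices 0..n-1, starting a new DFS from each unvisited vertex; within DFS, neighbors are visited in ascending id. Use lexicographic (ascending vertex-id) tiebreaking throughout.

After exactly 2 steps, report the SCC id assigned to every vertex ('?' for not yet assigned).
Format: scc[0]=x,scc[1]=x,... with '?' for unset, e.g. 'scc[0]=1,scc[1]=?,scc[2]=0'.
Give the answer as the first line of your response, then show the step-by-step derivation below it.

scc[0]=?,scc[1]=?,scc[2]=?,scc[3]=?,scc[4]=?,scc[5]=?,scc[6]=0

step 1: low=(low[0]=0,low[1]=1,low[2]=?,low[3]=?,low[4]=?,low[5]=1,low[6]=?); scc=(scc[0]=?,scc[1]=?,scc[2]=?,scc[3]=?,scc[4]=?,scc[5]=?,scc[6]=?)
step 2: low=(low[0]=0,low[1]=1,low[2]=0,low[3]=?,low[4]=?,low[5]=1,low[6]=4); scc=(scc[0]=?,scc[1]=?,scc[2]=?,scc[3]=?,scc[4]=?,scc[5]=?,scc[6]=0)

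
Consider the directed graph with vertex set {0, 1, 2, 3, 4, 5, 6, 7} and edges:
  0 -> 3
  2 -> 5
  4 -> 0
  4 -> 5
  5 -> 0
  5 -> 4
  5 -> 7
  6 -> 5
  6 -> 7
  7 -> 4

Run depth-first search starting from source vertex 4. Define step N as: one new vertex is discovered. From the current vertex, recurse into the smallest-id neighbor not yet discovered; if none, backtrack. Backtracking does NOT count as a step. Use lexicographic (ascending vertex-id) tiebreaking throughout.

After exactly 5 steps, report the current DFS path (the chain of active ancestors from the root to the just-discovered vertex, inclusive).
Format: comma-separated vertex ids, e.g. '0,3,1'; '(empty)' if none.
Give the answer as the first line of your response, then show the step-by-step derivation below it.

4,5,7

step 1: discover 4; path=4; order=4
step 2: discover 0; path=4>0; order=4,0
step 3: discover 3; path=4>0>3; order=4,0,3
step 4: discover 5; path=4>5; order=4,0,3,5
step 5: discover 7; path=4>5>7; order=4,0,3,5,7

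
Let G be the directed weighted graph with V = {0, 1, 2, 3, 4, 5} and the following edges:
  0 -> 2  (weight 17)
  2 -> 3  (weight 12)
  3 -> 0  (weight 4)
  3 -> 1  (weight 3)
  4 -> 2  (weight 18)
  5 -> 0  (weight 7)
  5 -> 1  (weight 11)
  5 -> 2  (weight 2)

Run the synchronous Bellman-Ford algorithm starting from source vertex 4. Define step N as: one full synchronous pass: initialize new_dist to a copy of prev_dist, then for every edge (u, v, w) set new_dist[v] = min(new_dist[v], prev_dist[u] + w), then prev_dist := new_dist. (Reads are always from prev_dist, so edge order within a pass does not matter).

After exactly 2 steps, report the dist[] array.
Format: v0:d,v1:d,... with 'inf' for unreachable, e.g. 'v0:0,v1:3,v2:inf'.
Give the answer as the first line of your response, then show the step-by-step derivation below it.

v0:inf,v1:inf,v2:18,v3:30,v4:0,v5:inf

step 1: dist = v0:inf,v1:inf,v2:18,v3:inf,v4:0,v5:inf
step 2: dist = v0:inf,v1:inf,v2:18,v3:30,v4:0,v5:inf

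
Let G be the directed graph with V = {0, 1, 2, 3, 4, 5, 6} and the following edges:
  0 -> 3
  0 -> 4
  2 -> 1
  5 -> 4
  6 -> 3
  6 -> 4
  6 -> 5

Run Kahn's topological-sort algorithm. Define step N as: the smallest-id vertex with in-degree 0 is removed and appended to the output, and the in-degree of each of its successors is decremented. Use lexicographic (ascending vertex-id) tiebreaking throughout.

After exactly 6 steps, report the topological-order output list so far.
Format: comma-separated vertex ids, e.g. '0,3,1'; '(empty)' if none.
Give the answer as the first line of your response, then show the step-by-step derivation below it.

0,2,1,6,3,5

step 1: output 0; order=[0]; indeg=(0,1,0,1,2,1,0)
step 2: output 2; order=[0,2]; indeg=(0,0,0,1,2,1,0)
step 3: output 1; order=[0,2,1]; indeg=(0,0,0,1,2,1,0)
step 4: output 6; order=[0,2,1,6]; indeg=(0,0,0,0,1,0,0)
step 5: output 3; order=[0,2,1,6,3]; indeg=(0,0,0,0,1,0,0)
step 6: output 5; order=[0,2,1,6,3,5]; indeg=(0,0,0,0,0,0,0)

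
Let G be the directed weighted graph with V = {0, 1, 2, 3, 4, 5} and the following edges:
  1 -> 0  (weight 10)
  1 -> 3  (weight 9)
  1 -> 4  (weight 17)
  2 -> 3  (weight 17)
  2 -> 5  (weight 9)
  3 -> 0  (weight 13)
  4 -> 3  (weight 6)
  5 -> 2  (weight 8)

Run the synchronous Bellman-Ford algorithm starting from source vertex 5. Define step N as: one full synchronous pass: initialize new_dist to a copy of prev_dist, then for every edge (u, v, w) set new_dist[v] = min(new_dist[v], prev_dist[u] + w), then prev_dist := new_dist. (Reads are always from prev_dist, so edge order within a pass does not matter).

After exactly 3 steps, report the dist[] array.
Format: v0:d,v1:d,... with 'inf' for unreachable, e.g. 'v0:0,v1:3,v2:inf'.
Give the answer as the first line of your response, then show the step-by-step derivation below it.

v0:38,v1:inf,v2:8,v3:25,v4:inf,v5:0

step 1: dist = v0:inf,v1:inf,v2:8,v3:inf,v4:inf,v5:0
step 2: dist = v0:inf,v1:inf,v2:8,v3:25,v4:inf,v5:0
step 3: dist = v0:38,v1:inf,v2:8,v3:25,v4:inf,v5:0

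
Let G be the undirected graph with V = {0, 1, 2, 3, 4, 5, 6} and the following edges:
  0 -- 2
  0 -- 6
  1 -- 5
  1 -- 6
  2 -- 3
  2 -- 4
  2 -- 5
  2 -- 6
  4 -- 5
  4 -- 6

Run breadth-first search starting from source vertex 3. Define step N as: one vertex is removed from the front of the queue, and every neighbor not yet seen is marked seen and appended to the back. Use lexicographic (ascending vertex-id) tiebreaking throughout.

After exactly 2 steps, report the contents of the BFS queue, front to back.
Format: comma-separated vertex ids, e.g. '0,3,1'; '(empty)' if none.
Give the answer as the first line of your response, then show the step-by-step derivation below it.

0,4,5,6

step 1: dequeue 3; queue=[2]; order=3
step 2: dequeue 2; queue=[0,4,5,6]; order=3,2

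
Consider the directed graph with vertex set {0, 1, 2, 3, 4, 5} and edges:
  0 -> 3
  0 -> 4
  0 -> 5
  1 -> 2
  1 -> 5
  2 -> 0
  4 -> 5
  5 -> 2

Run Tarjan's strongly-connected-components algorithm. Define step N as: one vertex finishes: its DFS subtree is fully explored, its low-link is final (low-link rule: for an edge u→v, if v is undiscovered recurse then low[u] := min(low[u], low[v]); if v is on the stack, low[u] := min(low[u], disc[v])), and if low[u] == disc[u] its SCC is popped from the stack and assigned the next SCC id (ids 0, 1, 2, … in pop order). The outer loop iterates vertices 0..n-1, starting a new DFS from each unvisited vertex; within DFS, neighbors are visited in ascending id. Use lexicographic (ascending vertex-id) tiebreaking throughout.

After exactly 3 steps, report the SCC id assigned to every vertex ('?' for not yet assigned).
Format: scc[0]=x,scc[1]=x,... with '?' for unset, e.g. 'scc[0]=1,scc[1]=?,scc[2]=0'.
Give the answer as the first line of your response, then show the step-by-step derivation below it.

scc[0]=?,scc[1]=?,scc[2]=?,scc[3]=0,scc[4]=?,scc[5]=?

step 1: low=(low[0]=0,low[1]=?,low[2]=?,low[3]=1,low[4]=?,low[5]=?); scc=(scc[0]=?,scc[1]=?,scc[2]=?,scc[3]=0,scc[4]=?,scc[5]=?)
step 2: low=(low[0]=0,low[1]=?,low[2]=0,low[3]=1,low[4]=2,low[5]=3); scc=(scc[0]=?,scc[1]=?,scc[2]=?,scc[3]=0,scc[4]=?,scc[5]=?)
step 3: low=(low[0]=0,low[1]=?,low[2]=0,low[3]=1,low[4]=2,low[5]=0); scc=(scc[0]=?,scc[1]=?,scc[2]=?,scc[3]=0,scc[4]=?,scc[5]=?)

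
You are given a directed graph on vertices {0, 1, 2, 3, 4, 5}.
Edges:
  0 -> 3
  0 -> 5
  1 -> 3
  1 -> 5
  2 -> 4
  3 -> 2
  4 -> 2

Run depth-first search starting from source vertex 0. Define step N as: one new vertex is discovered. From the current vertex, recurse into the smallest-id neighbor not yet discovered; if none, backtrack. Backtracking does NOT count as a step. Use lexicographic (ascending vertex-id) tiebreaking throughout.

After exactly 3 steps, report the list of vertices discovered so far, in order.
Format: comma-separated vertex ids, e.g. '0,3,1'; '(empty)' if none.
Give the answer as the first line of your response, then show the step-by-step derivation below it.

0,3,2

step 1: discover 0; path=0; order=0
step 2: discover 3; path=0>3; order=0,3
step 3: discover 2; path=0>3>2; order=0,3,2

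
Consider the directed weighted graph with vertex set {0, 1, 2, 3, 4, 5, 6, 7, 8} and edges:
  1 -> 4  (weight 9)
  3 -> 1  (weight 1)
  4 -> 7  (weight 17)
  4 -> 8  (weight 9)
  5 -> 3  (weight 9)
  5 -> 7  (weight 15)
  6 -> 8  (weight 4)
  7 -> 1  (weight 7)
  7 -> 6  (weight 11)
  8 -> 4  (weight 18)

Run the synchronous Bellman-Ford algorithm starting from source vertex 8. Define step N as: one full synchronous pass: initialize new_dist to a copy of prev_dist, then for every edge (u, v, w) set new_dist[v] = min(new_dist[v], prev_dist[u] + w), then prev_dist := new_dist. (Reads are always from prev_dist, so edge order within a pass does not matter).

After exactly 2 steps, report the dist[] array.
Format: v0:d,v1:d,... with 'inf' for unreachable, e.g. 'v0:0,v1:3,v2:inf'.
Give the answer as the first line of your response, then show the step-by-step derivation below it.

v0:inf,v1:inf,v2:inf,v3:inf,v4:18,v5:inf,v6:inf,v7:35,v8:0

step 1: dist = v0:inf,v1:inf,v2:inf,v3:inf,v4:18,v5:inf,v6:inf,v7:inf,v8:0
step 2: dist = v0:inf,v1:inf,v2:inf,v3:inf,v4:18,v5:inf,v6:inf,v7:35,v8:0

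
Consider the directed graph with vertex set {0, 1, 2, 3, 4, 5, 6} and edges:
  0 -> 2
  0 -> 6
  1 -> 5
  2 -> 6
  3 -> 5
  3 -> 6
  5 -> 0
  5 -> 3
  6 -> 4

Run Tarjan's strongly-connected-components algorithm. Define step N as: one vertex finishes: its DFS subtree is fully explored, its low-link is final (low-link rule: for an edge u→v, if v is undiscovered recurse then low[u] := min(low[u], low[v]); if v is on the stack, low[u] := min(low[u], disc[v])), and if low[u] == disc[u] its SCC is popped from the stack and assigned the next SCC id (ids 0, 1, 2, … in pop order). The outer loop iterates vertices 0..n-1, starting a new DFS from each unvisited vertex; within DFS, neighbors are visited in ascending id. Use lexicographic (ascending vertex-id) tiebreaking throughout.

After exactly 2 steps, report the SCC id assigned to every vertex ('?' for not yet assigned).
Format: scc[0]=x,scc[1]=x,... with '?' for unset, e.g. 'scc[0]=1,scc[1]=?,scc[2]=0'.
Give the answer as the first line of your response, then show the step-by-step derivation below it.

scc[0]=?,scc[1]=?,scc[2]=?,scc[3]=?,scc[4]=0,scc[5]=?,scc[6]=1

step 1: low=(low[0]=0,low[1]=?,low[2]=1,low[3]=?,low[4]=3,low[5]=?,low[6]=2); scc=(scc[0]=?,scc[1]=?,scc[2]=?,scc[3]=?,scc[4]=0,scc[5]=?,scc[6]=?)
step 2: low=(low[0]=0,low[1]=?,low[2]=1,low[3]=?,low[4]=3,low[5]=?,low[6]=2); scc=(scc[0]=?,scc[1]=?,scc[2]=?,scc[3]=?,scc[4]=0,scc[5]=?,scc[6]=1)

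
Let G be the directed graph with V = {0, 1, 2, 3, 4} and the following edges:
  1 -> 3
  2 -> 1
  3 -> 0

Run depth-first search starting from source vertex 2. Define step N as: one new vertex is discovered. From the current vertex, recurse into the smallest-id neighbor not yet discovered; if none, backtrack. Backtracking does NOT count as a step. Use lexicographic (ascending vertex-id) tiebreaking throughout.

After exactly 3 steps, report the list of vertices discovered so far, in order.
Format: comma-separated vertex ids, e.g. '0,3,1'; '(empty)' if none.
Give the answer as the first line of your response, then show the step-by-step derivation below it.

2,1,3

step 1: discover 2; path=2; order=2
step 2: discover 1; path=2>1; order=2,1
step 3: discover 3; path=2>1>3; order=2,1,3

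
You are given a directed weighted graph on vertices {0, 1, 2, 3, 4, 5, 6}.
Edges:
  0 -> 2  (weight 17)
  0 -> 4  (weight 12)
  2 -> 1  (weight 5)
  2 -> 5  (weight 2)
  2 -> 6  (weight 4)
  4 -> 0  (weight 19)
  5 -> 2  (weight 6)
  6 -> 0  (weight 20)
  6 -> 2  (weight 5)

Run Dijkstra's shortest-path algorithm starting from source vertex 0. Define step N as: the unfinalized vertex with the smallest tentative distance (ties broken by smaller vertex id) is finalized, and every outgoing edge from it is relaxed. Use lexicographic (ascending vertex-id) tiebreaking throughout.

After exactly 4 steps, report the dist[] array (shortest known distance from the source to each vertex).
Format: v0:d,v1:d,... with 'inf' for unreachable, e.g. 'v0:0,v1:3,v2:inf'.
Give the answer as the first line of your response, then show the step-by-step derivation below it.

v0:0,v1:22,v2:17,v3:inf,v4:12,v5:19,v6:21

step 1: dist = v0:0,v1:inf,v2:17,v3:inf,v4:12,v5:inf,v6:inf
step 2: dist = v0:0,v1:inf,v2:17,v3:inf,v4:12,v5:inf,v6:inf
step 3: dist = v0:0,v1:22,v2:17,v3:inf,v4:12,v5:19,v6:21
step 4: dist = v0:0,v1:22,v2:17,v3:inf,v4:12,v5:19,v6:21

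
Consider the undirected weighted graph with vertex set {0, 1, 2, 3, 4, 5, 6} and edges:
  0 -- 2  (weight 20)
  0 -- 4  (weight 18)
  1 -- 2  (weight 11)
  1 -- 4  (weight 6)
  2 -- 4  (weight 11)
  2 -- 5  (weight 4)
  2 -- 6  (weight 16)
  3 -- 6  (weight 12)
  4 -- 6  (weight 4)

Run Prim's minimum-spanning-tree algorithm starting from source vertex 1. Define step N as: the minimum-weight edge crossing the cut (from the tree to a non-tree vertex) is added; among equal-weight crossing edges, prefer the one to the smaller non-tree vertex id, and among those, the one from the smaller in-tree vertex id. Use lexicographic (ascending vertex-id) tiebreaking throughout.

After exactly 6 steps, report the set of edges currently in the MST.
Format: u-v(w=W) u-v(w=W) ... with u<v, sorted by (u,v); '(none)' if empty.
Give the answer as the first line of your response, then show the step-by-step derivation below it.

0-4(w=18) 1-2(w=11) 1-4(w=6) 2-5(w=4) 3-6(w=12) 4-6(w=4)

step 1: add edge 1-4 (w=6); MST = {1-4(w=6)}
step 2: add edge 4-6 (w=4); MST = {1-4(w=6) 4-6(w=4)}
step 3: add edge 1-2 (w=11); MST = {1-2(w=11) 1-4(w=6) 4-6(w=4)}
step 4: add edge 2-5 (w=4); MST = {1-2(w=11) 1-4(w=6) 2-5(w=4) 4-6(w=4)}
step 5: add edge 3-6 (w=12); MST = {1-2(w=11) 1-4(w=6) 2-5(w=4) 3-6(w=12) 4-6(w=4)}
step 6: add edge 0-4 (w=18); MST = {0-4(w=18) 1-2(w=11) 1-4(w=6) 2-5(w=4) 3-6(w=12) 4-6(w=4)}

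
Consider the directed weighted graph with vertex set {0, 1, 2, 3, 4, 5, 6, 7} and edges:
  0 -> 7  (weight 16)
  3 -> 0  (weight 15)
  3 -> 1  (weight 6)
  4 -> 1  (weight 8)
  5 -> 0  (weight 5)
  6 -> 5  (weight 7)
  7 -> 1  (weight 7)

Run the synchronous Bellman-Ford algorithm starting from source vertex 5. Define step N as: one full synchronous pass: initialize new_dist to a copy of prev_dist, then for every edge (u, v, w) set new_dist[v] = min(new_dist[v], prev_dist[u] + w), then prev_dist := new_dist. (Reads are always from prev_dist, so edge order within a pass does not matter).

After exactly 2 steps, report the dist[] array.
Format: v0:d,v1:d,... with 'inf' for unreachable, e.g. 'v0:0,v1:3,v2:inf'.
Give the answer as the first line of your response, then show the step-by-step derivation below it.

v0:5,v1:inf,v2:inf,v3:inf,v4:inf,v5:0,v6:inf,v7:21

step 1: dist = v0:5,v1:inf,v2:inf,v3:inf,v4:inf,v5:0,v6:inf,v7:inf
step 2: dist = v0:5,v1:inf,v2:inf,v3:inf,v4:inf,v5:0,v6:inf,v7:21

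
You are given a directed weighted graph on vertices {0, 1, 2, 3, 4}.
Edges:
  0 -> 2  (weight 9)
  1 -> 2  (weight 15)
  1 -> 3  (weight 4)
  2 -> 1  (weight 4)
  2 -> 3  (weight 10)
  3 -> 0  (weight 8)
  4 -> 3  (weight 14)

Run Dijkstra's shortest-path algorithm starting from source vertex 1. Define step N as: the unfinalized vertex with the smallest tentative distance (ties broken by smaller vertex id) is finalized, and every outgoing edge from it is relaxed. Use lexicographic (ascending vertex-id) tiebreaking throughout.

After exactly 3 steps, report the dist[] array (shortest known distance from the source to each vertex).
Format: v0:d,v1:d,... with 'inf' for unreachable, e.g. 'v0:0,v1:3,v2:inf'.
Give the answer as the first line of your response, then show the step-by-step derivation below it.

v0:12,v1:0,v2:15,v3:4,v4:inf

step 1: dist = v0:inf,v1:0,v2:15,v3:4,v4:inf
step 2: dist = v0:12,v1:0,v2:15,v3:4,v4:inf
step 3: dist = v0:12,v1:0,v2:15,v3:4,v4:inf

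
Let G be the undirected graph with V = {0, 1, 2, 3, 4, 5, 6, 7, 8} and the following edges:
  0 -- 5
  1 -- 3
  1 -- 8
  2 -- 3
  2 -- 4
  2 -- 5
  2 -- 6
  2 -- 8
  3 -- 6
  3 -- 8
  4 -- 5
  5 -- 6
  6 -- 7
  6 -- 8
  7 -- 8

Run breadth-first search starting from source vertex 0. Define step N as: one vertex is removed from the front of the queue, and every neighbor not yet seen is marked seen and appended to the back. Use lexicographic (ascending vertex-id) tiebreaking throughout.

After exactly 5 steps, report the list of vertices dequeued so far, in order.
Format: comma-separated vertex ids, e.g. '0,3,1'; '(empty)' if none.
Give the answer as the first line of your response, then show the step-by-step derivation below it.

0,5,2,4,6

step 1: dequeue 0; queue=[5]; order=0
step 2: dequeue 5; queue=[2,4,6]; order=0,5
step 3: dequeue 2; queue=[4,6,3,8]; order=0,5,2
step 4: dequeue 4; queue=[6,3,8]; order=0,5,2,4
step 5: dequeue 6; queue=[3,8,7]; order=0,5,2,4,6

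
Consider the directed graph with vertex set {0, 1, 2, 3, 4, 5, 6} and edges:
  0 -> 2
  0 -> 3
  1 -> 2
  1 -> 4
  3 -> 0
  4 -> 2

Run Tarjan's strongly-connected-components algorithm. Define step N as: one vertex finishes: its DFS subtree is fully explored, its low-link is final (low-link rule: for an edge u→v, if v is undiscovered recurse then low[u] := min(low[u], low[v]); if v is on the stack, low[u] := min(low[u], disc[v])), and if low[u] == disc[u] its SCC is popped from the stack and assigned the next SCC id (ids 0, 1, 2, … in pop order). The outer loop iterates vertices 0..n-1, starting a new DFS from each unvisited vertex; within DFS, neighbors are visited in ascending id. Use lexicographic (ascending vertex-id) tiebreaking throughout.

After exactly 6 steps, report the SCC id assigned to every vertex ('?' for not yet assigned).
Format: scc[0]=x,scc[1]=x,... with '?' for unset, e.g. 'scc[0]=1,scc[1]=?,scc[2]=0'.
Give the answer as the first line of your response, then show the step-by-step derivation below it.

scc[0]=1,scc[1]=3,scc[2]=0,scc[3]=1,scc[4]=2,scc[5]=4,scc[6]=?

step 1: low=(low[0]=0,low[1]=?,low[2]=1,low[3]=?,low[4]=?,low[5]=?,low[6]=?); scc=(scc[0]=?,scc[1]=?,scc[2]=0,scc[3]=?,scc[4]=?,scc[5]=?,scc[6]=?)
step 2: low=(low[0]=0,low[1]=?,low[2]=1,low[3]=0,low[4]=?,low[5]=?,low[6]=?); scc=(scc[0]=?,scc[1]=?,scc[2]=0,scc[3]=?,scc[4]=?,scc[5]=?,scc[6]=?)
step 3: low=(low[0]=0,low[1]=?,low[2]=1,low[3]=0,low[4]=?,low[5]=?,low[6]=?); scc=(scc[0]=1,scc[1]=?,scc[2]=0,scc[3]=1,scc[4]=?,scc[5]=?,scc[6]=?)
step 4: low=(low[0]=0,low[1]=3,low[2]=1,low[3]=0,low[4]=4,low[5]=?,low[6]=?); scc=(scc[0]=1,scc[1]=?,scc[2]=0,scc[3]=1,scc[4]=2,scc[5]=?,scc[6]=?)
step 5: low=(low[0]=0,low[1]=3,low[2]=1,low[3]=0,low[4]=4,low[5]=?,low[6]=?); scc=(scc[0]=1,scc[1]=3,scc[2]=0,scc[3]=1,scc[4]=2,scc[5]=?,scc[6]=?)
step 6: low=(low[0]=0,low[1]=3,low[2]=1,low[3]=0,low[4]=4,low[5]=5,low[6]=?); scc=(scc[0]=1,scc[1]=3,scc[2]=0,scc[3]=1,scc[4]=2,scc[5]=4,scc[6]=?)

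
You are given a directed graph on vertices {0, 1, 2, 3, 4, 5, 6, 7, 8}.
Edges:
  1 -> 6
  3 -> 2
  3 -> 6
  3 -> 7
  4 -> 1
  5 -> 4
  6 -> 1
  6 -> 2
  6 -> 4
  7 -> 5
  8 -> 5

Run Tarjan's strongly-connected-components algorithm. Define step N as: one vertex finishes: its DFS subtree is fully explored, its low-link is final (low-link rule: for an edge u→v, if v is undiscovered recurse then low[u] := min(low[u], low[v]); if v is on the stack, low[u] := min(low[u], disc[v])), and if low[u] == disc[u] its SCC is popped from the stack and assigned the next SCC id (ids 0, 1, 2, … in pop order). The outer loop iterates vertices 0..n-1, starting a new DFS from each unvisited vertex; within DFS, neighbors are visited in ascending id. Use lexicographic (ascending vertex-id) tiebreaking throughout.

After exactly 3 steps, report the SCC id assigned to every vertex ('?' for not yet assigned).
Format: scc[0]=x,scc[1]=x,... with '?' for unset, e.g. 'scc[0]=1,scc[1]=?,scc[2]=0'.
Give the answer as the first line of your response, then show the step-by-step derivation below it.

scc[0]=0,scc[1]=?,scc[2]=1,scc[3]=?,scc[4]=?,scc[5]=?,scc[6]=?,scc[7]=?,scc[8]=?

step 1: low=(low[0]=0,low[1]=?,low[2]=?,low[3]=?,low[4]=?,low[5]=?,low[6]=?,low[7]=?,low[8]=?); scc=(scc[0]=0,scc[1]=?,scc[2]=?,scc[3]=?,scc[4]=?,scc[5]=?,scc[6]=?,scc[7]=?,scc[8]=?)
step 2: low=(low[0]=0,low[1]=1,low[2]=3,low[3]=?,low[4]=?,low[5]=?,low[6]=1,low[7]=?,low[8]=?); scc=(scc[0]=0,scc[1]=?,scc[2]=1,scc[3]=?,scc[4]=?,scc[5]=?,scc[6]=?,scc[7]=?,scc[8]=?)
step 3: low=(low[0]=0,low[1]=1,low[2]=3,low[3]=?,low[4]=1,low[5]=?,low[6]=1,low[7]=?,low[8]=?); scc=(scc[0]=0,scc[1]=?,scc[2]=1,scc[3]=?,scc[4]=?,scc[5]=?,scc[6]=?,scc[7]=?,scc[8]=?)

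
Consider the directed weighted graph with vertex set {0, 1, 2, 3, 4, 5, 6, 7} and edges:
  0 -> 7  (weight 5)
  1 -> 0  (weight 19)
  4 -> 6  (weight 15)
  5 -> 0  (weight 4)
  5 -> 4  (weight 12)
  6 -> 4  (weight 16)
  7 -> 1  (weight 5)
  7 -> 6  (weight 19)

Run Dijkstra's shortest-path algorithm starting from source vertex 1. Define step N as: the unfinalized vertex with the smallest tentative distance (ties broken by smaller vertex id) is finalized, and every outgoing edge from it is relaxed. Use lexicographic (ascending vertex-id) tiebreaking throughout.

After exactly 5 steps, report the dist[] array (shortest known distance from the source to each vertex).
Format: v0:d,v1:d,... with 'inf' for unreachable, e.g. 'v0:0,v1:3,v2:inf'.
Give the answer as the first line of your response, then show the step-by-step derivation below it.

v0:19,v1:0,v2:inf,v3:inf,v4:59,v5:inf,v6:43,v7:24

step 1: dist = v0:19,v1:0,v2:inf,v3:inf,v4:inf,v5:inf,v6:inf,v7:inf
step 2: dist = v0:19,v1:0,v2:inf,v3:inf,v4:inf,v5:inf,v6:inf,v7:24
step 3: dist = v0:19,v1:0,v2:inf,v3:inf,v4:inf,v5:inf,v6:43,v7:24
step 4: dist = v0:19,v1:0,v2:inf,v3:inf,v4:59,v5:inf,v6:43,v7:24
step 5: dist = v0:19,v1:0,v2:inf,v3:inf,v4:59,v5:inf,v6:43,v7:24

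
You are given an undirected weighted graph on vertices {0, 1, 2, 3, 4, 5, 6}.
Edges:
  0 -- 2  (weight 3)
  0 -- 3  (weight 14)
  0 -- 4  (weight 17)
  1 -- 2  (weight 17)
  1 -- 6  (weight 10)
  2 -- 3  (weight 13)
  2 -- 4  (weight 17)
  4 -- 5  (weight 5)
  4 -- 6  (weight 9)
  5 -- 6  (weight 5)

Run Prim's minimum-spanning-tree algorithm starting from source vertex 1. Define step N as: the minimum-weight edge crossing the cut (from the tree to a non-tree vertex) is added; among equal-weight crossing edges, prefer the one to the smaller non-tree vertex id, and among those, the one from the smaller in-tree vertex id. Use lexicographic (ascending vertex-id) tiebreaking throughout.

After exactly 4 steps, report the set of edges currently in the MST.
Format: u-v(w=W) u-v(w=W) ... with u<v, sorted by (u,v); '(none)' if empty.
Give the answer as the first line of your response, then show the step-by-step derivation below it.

0-4(w=17) 1-6(w=10) 4-5(w=5) 5-6(w=5)

step 1: add edge 1-6 (w=10); MST = {1-6(w=10)}
step 2: add edge 5-6 (w=5); MST = {1-6(w=10) 5-6(w=5)}
step 3: add edge 4-5 (w=5); MST = {1-6(w=10) 4-5(w=5) 5-6(w=5)}
step 4: add edge 0-4 (w=17); MST = {0-4(w=17) 1-6(w=10) 4-5(w=5) 5-6(w=5)}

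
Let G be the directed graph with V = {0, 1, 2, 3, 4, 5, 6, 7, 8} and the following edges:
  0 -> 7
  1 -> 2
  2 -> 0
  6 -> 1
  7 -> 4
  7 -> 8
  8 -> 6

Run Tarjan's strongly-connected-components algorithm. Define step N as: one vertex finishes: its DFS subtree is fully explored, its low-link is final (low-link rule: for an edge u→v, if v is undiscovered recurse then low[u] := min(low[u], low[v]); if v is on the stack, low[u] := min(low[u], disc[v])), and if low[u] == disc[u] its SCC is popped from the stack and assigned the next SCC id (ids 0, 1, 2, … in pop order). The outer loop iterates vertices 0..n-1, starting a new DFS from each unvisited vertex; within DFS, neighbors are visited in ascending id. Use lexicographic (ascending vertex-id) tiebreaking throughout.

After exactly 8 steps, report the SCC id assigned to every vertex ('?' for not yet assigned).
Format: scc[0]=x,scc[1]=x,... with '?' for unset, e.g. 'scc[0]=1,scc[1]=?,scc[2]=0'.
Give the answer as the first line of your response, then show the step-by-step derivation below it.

scc[0]=1,scc[1]=1,scc[2]=1,scc[3]=2,scc[4]=0,scc[5]=?,scc[6]=1,scc[7]=1,scc[8]=1

step 1: low=(low[0]=0,low[1]=?,low[2]=?,low[3]=?,low[4]=2,low[5]=?,low[6]=?,low[7]=1,low[8]=?); scc=(scc[0]=?,scc[1]=?,scc[2]=?,scc[3]=?,scc[4]=0,scc[5]=?,scc[6]=?,scc[7]=?,scc[8]=?)
step 2: low=(low[0]=0,low[1]=5,low[2]=0,low[3]=?,low[4]=2,low[5]=?,low[6]=4,low[7]=1,low[8]=3); scc=(scc[0]=?,scc[1]=?,scc[2]=?,scc[3]=?,scc[4]=0,scc[5]=?,scc[6]=?,scc[7]=?,scc[8]=?)
step 3: low=(low[0]=0,low[1]=0,low[2]=0,low[3]=?,low[4]=2,low[5]=?,low[6]=4,low[7]=1,low[8]=3); scc=(scc[0]=?,scc[1]=?,scc[2]=?,scc[3]=?,scc[4]=0,scc[5]=?,scc[6]=?,scc[7]=?,scc[8]=?)
step 4: low=(low[0]=0,low[1]=0,low[2]=0,low[3]=?,low[4]=2,low[5]=?,low[6]=0,low[7]=1,low[8]=3); scc=(scc[0]=?,scc[1]=?,scc[2]=?,scc[3]=?,scc[4]=0,scc[5]=?,scc[6]=?,scc[7]=?,scc[8]=?)
step 5: low=(low[0]=0,low[1]=0,low[2]=0,low[3]=?,low[4]=2,low[5]=?,low[6]=0,low[7]=1,low[8]=0); scc=(scc[0]=?,scc[1]=?,scc[2]=?,scc[3]=?,scc[4]=0,scc[5]=?,scc[6]=?,scc[7]=?,scc[8]=?)
step 6: low=(low[0]=0,low[1]=0,low[2]=0,low[3]=?,low[4]=2,low[5]=?,low[6]=0,low[7]=0,low[8]=0); scc=(scc[0]=?,scc[1]=?,scc[2]=?,scc[3]=?,scc[4]=0,scc[5]=?,scc[6]=?,scc[7]=?,scc[8]=?)
step 7: low=(low[0]=0,low[1]=0,low[2]=0,low[3]=?,low[4]=2,low[5]=?,low[6]=0,low[7]=0,low[8]=0); scc=(scc[0]=1,scc[1]=1,scc[2]=1,scc[3]=?,scc[4]=0,scc[5]=?,scc[6]=1,scc[7]=1,scc[8]=1)
step 8: low=(low[0]=0,low[1]=0,low[2]=0,low[3]=7,low[4]=2,low[5]=?,low[6]=0,low[7]=0,low[8]=0); scc=(scc[0]=1,scc[1]=1,scc[2]=1,scc[3]=2,scc[4]=0,scc[5]=?,scc[6]=1,scc[7]=1,scc[8]=1)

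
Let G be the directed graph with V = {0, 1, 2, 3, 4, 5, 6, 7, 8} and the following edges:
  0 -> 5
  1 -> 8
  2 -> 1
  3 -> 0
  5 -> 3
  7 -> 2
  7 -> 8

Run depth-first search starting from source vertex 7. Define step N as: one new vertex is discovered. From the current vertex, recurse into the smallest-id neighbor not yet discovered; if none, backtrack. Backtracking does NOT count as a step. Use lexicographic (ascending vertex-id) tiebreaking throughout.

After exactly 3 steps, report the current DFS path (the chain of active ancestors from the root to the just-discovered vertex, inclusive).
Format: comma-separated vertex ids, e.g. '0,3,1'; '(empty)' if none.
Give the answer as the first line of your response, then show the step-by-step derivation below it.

7,2,1

step 1: discover 7; path=7; order=7
step 2: discover 2; path=7>2; order=7,2
step 3: discover 1; path=7>2>1; order=7,2,1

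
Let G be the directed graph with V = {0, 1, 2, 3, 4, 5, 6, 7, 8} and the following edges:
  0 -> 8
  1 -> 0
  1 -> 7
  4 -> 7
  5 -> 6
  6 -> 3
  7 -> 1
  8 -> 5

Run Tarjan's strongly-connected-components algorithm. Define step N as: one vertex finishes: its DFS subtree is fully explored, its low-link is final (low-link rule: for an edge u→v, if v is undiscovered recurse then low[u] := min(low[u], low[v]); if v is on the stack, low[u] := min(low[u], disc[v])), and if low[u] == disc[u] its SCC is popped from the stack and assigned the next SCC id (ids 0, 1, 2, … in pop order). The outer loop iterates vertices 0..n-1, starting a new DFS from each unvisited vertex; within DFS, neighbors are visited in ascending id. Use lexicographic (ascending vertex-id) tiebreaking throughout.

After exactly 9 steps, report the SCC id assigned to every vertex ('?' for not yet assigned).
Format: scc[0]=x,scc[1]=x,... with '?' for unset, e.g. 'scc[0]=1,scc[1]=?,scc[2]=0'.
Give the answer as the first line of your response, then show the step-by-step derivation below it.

scc[0]=4,scc[1]=5,scc[2]=6,scc[3]=0,scc[4]=7,scc[5]=2,scc[6]=1,scc[7]=5,scc[8]=3

step 1: low=(low[0]=0,low[1]=?,low[2]=?,low[3]=4,low[4]=?,low[5]=2,low[6]=3,low[7]=?,low[8]=1); scc=(scc[0]=?,scc[1]=?,scc[2]=?,scc[3]=0,scc[4]=?,scc[5]=?,scc[6]=?,scc[7]=?,scc[8]=?)
step 2: low=(low[0]=0,low[1]=?,low[2]=?,low[3]=4,low[4]=?,low[5]=2,low[6]=3,low[7]=?,low[8]=1); scc=(scc[0]=?,scc[1]=?,scc[2]=?,scc[3]=0,scc[4]=?,scc[5]=?,scc[6]=1,scc[7]=?,scc[8]=?)
step 3: low=(low[0]=0,low[1]=?,low[2]=?,low[3]=4,low[4]=?,low[5]=2,low[6]=3,low[7]=?,low[8]=1); scc=(scc[0]=?,scc[1]=?,scc[2]=?,scc[3]=0,scc[4]=?,scc[5]=2,scc[6]=1,scc[7]=?,scc[8]=?)
step 4: low=(low[0]=0,low[1]=?,low[2]=?,low[3]=4,low[4]=?,low[5]=2,low[6]=3,low[7]=?,low[8]=1); scc=(scc[0]=?,scc[1]=?,scc[2]=?,scc[3]=0,scc[4]=?,scc[5]=2,scc[6]=1,scc[7]=?,scc[8]=3)
step 5: low=(low[0]=0,low[1]=?,low[2]=?,low[3]=4,low[4]=?,low[5]=2,low[6]=3,low[7]=?,low[8]=1); scc=(scc[0]=4,scc[1]=?,scc[2]=?,scc[3]=0,scc[4]=?,scc[5]=2,scc[6]=1,scc[7]=?,scc[8]=3)
step 6: low=(low[0]=0,low[1]=5,low[2]=?,low[3]=4,low[4]=?,low[5]=2,low[6]=3,low[7]=5,low[8]=1); scc=(scc[0]=4,scc[1]=?,scc[2]=?,scc[3]=0,scc[4]=?,scc[5]=2,scc[6]=1,scc[7]=?,scc[8]=3)
step 7: low=(low[0]=0,low[1]=5,low[2]=?,low[3]=4,low[4]=?,low[5]=2,low[6]=3,low[7]=5,low[8]=1); scc=(scc[0]=4,scc[1]=5,scc[2]=?,scc[3]=0,scc[4]=?,scc[5]=2,scc[6]=1,scc[7]=5,scc[8]=3)
step 8: low=(low[0]=0,low[1]=5,low[2]=7,low[3]=4,low[4]=?,low[5]=2,low[6]=3,low[7]=5,low[8]=1); scc=(scc[0]=4,scc[1]=5,scc[2]=6,scc[3]=0,scc[4]=?,scc[5]=2,scc[6]=1,scc[7]=5,scc[8]=3)
step 9: low=(low[0]=0,low[1]=5,low[2]=7,low[3]=4,low[4]=8,low[5]=2,low[6]=3,low[7]=5,low[8]=1); scc=(scc[0]=4,scc[1]=5,scc[2]=6,scc[3]=0,scc[4]=7,scc[5]=2,scc[6]=1,scc[7]=5,scc[8]=3)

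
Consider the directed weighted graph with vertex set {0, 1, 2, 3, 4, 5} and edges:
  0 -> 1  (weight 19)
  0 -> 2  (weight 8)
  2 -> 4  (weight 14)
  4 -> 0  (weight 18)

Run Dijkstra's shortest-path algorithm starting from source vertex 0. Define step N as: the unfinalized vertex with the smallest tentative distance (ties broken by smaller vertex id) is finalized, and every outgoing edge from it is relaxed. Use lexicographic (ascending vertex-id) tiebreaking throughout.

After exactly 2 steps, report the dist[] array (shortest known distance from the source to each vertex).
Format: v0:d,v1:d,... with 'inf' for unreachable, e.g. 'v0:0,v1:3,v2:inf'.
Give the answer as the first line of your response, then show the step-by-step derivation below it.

v0:0,v1:19,v2:8,v3:inf,v4:22,v5:inf

step 1: dist = v0:0,v1:19,v2:8,v3:inf,v4:inf,v5:inf
step 2: dist = v0:0,v1:19,v2:8,v3:inf,v4:22,v5:inf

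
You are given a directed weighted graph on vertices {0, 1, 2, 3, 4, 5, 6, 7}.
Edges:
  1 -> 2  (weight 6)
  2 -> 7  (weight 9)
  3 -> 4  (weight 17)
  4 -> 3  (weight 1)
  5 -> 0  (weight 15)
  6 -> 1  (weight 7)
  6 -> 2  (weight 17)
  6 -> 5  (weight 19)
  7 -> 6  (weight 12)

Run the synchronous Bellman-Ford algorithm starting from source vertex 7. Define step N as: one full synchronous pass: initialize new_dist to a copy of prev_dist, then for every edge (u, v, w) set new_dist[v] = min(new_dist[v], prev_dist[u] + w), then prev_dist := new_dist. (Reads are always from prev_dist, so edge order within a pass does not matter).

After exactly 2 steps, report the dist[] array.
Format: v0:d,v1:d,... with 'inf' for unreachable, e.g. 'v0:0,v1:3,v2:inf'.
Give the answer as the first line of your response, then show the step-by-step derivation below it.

v0:inf,v1:19,v2:29,v3:inf,v4:inf,v5:31,v6:12,v7:0

step 1: dist = v0:inf,v1:inf,v2:inf,v3:inf,v4:inf,v5:inf,v6:12,v7:0
step 2: dist = v0:inf,v1:19,v2:29,v3:inf,v4:inf,v5:31,v6:12,v7:0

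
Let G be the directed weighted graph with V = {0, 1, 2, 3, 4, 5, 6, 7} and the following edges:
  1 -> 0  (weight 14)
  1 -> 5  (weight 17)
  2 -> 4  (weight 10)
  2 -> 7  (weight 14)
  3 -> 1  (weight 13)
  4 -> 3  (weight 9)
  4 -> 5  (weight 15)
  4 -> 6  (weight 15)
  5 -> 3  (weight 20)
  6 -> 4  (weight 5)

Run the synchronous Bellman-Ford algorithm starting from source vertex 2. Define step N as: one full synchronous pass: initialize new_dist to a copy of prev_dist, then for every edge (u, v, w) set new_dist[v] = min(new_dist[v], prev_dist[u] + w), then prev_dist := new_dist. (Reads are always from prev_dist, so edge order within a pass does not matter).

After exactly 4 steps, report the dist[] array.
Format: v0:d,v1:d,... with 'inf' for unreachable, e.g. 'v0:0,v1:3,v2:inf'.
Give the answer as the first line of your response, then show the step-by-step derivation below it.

v0:46,v1:32,v2:0,v3:19,v4:10,v5:25,v6:25,v7:14

step 1: dist = v0:inf,v1:inf,v2:0,v3:inf,v4:10,v5:inf,v6:inf,v7:14
step 2: dist = v0:inf,v1:inf,v2:0,v3:19,v4:10,v5:25,v6:25,v7:14
step 3: dist = v0:inf,v1:32,v2:0,v3:19,v4:10,v5:25,v6:25,v7:14
step 4: dist = v0:46,v1:32,v2:0,v3:19,v4:10,v5:25,v6:25,v7:14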